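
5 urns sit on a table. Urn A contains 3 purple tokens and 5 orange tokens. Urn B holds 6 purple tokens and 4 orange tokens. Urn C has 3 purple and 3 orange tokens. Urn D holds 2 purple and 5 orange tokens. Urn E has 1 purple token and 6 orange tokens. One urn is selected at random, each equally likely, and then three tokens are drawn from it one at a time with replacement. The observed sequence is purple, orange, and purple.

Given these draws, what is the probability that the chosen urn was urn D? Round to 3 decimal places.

Compute the likelihood of the observed sequence for each case: P(data | urn A) = (3/8)(5/8)(3/8) = 0.087891; P(data | urn B) = (6/10)(4/10)(6/10) = 0.144; P(data | urn C) = (3/6)(3/6)(3/6) = 0.125; P(data | urn D) = (2/7)(5/7)(2/7) = 0.058309; P(data | urn E) = (1/7)(6/7)(1/7) = 0.017493.
Multiplying each by its prior: 1/5 · 0.087891 = 0.017578, 1/5 · 0.144 = 0.0288, 1/5 · 0.125 = 0.025, 1/5 · 0.058309 = 0.011662, 1/5 · 0.017493 = 0.0034985; these sum to 0.086538.
So P(urn D | data) = (0.011662) / (0.086538) = 0.13476.

0.135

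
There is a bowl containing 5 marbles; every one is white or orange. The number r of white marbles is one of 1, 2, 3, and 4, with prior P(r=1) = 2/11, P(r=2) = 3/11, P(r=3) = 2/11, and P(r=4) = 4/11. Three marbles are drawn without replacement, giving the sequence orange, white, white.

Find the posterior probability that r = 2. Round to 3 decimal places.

0.200

For each hypothesis, P(data | H) works out to: P(data | r = 1) = (4/5)(1/4)(0/3) = 0; P(data | r = 2) = (3/5)(2/4)(1/3) = 1/10; P(data | r = 3) = (2/5)(3/4)(2/3) = 1/5; P(data | r = 4) = (1/5)(4/4)(3/3) = 1/5.
The prior-weighted likelihoods are 2/11 · 0 = 0, 3/11 · 1/10 = 3/110, 2/11 · 1/5 = 2/55, 4/11 · 1/5 = 4/55; summing to 3/22.
By Bayes' rule, P(r = 2 | data) = (3/110) / (3/22) = 1/5.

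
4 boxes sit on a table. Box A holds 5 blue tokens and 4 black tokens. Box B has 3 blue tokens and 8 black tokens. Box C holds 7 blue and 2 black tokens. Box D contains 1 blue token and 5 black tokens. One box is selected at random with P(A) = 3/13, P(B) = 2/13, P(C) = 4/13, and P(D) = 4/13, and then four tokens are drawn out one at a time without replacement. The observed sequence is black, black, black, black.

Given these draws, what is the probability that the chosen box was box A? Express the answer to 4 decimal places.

The likelihood of the observed sequence under each hypothesis: P(data | box A) = (4/9)(3/8)(2/7)(1/6) = 0.0079365; P(data | box B) = (8/11)(7/10)(6/9)(5/8) = 0.21212; P(data | box C) = (2/9)(1/8)(0/7) = 0; P(data | box D) = (5/6)(4/5)(3/4)(2/3) = 0.33333.
Weighting by the prior gives 3/13 · 0.0079365 = 0.0018315, 2/13 · 0.21212 = 0.032634, 4/13 · 0 = 0, 4/13 · 0.33333 = 0.10256; with total 0.13703.
Hence P(box A | data) = (0.0018315) / (0.13703) = 0.013366.

0.0134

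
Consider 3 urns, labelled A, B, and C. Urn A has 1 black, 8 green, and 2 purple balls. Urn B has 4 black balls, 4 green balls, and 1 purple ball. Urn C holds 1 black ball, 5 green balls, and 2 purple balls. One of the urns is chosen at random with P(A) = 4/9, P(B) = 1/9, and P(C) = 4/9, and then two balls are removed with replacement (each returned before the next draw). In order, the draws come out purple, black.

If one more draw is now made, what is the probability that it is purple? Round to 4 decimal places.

Under each hypothesis, the probability of the observed sequence is: P(data | urn A) = (2/11)(1/11) = 0.016529; P(data | urn B) = (1/9)(4/9) = 0.049383; P(data | urn C) = (2/8)(1/8) = 0.03125.
The prior-weighted likelihoods are 4/9 · 0.016529 = 0.0073462, 1/9 · 0.049383 = 0.005487, 4/9 · 0.03125 = 0.013889; these sum to 0.026722.
Dividing through by the total gives posterior P(urn A | data) = 0.27491, P(urn B | data) = 0.20533, P(urn C | data) = 0.51975.
So P(purple next | data) = Σ P(purple next | H) P(H | data) = (2/11)(0.27491) + (1/9)(0.20533) + (1/4)(0.51975) = 0.20274.

0.2027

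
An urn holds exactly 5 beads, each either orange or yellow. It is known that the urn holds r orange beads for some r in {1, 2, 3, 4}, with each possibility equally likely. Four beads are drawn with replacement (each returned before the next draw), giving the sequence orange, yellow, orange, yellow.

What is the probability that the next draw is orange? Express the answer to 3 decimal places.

0.500

Compute the likelihood of the observed sequence for each case: P(data | r = 1) = (1/5)(4/5)(1/5)(4/5) = 16/625; P(data | r = 2) = (2/5)(3/5)(2/5)(3/5) = 36/625; P(data | r = 3) = (3/5)(2/5)(3/5)(2/5) = 36/625; P(data | r = 4) = (4/5)(1/5)(4/5)(1/5) = 16/625.
The prior-weighted likelihoods are 1/4 · 16/625 = 4/625, 1/4 · 36/625 = 9/625, 1/4 · 36/625 = 9/625, 1/4 · 16/625 = 4/625; these sum to 26/625.
Dividing through by the total gives posterior P(r = 1 | data) = 2/13, P(r = 2 | data) = 9/26, P(r = 3 | data) = 9/26, P(r = 4 | data) = 2/13.
The predictive probability is P(orange next | data) = (1/5)(2/13) + (2/5)(9/26) + (3/5)(9/26) + (4/5)(2/13) = 1/2.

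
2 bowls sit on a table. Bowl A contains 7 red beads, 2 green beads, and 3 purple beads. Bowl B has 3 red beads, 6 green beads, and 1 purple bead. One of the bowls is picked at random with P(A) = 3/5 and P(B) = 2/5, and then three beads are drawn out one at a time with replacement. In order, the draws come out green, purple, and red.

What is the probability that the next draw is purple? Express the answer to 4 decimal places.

0.2004

Compute the likelihood of the observed sequence for each case: P(data | bowl A) = (2/12)(3/12)(7/12) = 0.024306; P(data | bowl B) = (6/10)(1/10)(3/10) = 0.018.
Multiplying each by its prior: 3/5 · 0.024306 = 0.014583, 2/5 · 0.018 = 0.0072; these sum to 0.021783.
Dividing through by the total gives posterior P(bowl A | data) = 0.66947, P(bowl B | data) = 0.33053.
The predictive probability is P(purple next | data) = (1/4)(0.66947) + (1/10)(0.33053) = 0.20042.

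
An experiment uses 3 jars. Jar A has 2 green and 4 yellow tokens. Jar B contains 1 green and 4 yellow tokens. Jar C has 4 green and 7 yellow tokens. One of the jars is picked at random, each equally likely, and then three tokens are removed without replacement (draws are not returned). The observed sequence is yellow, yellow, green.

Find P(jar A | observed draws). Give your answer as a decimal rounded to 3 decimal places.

The likelihood of the observed sequence under each hypothesis: P(data | jar A) = (4/6)(3/5)(2/4) = 1/5; P(data | jar B) = (4/5)(3/4)(1/3) = 1/5; P(data | jar C) = (7/11)(6/10)(4/9) = 28/165.
Weighting by the prior gives 1/3 · 1/5 = 1/15, 1/3 · 1/5 = 1/15, 1/3 · 28/165 = 28/495; summing to 94/495.
So P(jar A | data) = (1/15) / (94/495) = 33/94.

0.351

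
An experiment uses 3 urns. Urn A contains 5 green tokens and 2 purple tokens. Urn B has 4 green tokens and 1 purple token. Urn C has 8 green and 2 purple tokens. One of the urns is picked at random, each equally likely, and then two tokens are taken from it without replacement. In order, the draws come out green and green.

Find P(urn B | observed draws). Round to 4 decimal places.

0.3533

Under each hypothesis, the probability of the observed sequence is: P(data | urn A) = (5/7)(4/6) = 10/21; P(data | urn B) = (4/5)(3/4) = 3/5; P(data | urn C) = (8/10)(7/9) = 28/45.
Weighting by the prior gives 1/3 · 10/21 = 10/63, 1/3 · 3/5 = 1/5, 1/3 · 28/45 = 28/135; with total 107/189.
Therefore the posterior P(urn B | data) = (1/5) / (107/189) = 189/535.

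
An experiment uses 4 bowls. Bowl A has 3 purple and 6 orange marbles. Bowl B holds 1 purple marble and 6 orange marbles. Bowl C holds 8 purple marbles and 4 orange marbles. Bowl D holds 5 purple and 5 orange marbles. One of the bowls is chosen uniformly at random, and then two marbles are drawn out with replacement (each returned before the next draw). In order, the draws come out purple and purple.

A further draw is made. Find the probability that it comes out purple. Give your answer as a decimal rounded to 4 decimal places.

Compute the likelihood of the observed sequence for each case: P(data | bowl A) = (3/9)(3/9) = 0.11111; P(data | bowl B) = (1/7)(1/7) = 0.020408; P(data | bowl C) = (8/12)(8/12) = 0.44444; P(data | bowl D) = (5/10)(5/10) = 0.25.
Multiplying each by its prior: 1/4 · 0.11111 = 0.027778, 1/4 · 0.020408 = 0.005102, 1/4 · 0.44444 = 0.11111, 1/4 · 0.25 = 0.0625; summing to 0.20649.
Dividing through by the total gives posterior P(bowl A | data) = 0.13452, P(bowl B | data) = 0.024708, P(bowl C | data) = 0.53809, P(bowl D | data) = 0.30268.
So P(purple next | data) = Σ P(purple next | H) P(H | data) = (1/3)(0.13452) + (1/7)(0.024708) + (2/3)(0.53809) + (1/2)(0.30268) = 0.55844.

0.5584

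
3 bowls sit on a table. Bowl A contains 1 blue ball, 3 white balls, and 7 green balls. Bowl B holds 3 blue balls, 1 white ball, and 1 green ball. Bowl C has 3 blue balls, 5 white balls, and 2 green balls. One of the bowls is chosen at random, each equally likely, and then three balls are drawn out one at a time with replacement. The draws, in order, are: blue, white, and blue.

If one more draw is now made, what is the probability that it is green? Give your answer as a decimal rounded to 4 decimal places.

Compute the likelihood of the observed sequence for each case: P(data | bowl A) = (1/11)(3/11)(1/11) = 0.0022539; P(data | bowl B) = (3/5)(1/5)(3/5) = 0.072; P(data | bowl C) = (3/10)(5/10)(3/10) = 0.045.
Weighting by the prior gives 1/3 · 0.0022539 = 0.00075131, 1/3 · 0.072 = 0.024, 1/3 · 0.045 = 0.015; summing to 0.039751.
Dividing through by the total gives posterior P(bowl A | data) = 0.0189, P(bowl B | data) = 0.60375, P(bowl C | data) = 0.37735.
So P(green next | data) = Σ P(green next | H) P(H | data) = (7/11)(0.0189) + (1/5)(0.60375) + (1/5)(0.37735) = 0.20825.

0.2082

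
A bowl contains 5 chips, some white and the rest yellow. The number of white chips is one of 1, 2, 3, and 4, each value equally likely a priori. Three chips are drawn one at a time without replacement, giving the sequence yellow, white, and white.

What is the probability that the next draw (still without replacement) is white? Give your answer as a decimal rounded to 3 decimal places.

Compute the likelihood of the observed sequence for each case: P(data | r = 1) = (4/5)(1/4)(0/3) = 0; P(data | r = 2) = (3/5)(2/4)(1/3) = 1/10; P(data | r = 3) = (2/5)(3/4)(2/3) = 1/5; P(data | r = 4) = (1/5)(4/4)(3/3) = 1/5.
Weighting by the prior gives 1/4 · 0 = 0, 1/4 · 1/10 = 1/40, 1/4 · 1/5 = 1/20, 1/4 · 1/5 = 1/20; these sum to 1/8.
The posterior is then P(r = 1 | data) = 0, P(r = 2 | data) = 1/5, P(r = 3 | data) = 2/5, P(r = 4 | data) = 2/5.
So P(white next | data) = Σ P(white next | H) P(H | data) = (0)(1/5) + (1/2)(2/5) + (1)(2/5) = 3/5.

0.600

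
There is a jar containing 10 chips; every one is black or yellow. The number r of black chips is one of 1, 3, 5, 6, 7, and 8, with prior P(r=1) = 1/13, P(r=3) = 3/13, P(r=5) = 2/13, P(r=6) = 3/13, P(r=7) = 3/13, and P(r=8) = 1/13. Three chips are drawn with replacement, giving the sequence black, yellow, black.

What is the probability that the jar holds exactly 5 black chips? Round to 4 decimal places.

Compute the likelihood of the observed sequence for each case: P(data | r = 1) = (1/10)(9/10)(1/10) = 0.009; P(data | r = 3) = (3/10)(7/10)(3/10) = 0.063; P(data | r = 5) = (5/10)(5/10)(5/10) = 0.125; P(data | r = 6) = (6/10)(4/10)(6/10) = 0.144; P(data | r = 7) = (7/10)(3/10)(7/10) = 0.147; P(data | r = 8) = (8/10)(2/10)(8/10) = 0.128.
Multiplying each by its prior: 1/13 · 0.009 = 0.00069231, 3/13 · 0.063 = 0.014538, 2/13 · 0.125 = 0.019231, 3/13 · 0.144 = 0.033231, 3/13 · 0.147 = 0.033923, 1/13 · 0.128 = 0.0098462; these sum to 0.11146.
Hence P(r = 5 | data) = (0.019231) / (0.11146) = 0.17253.

0.1725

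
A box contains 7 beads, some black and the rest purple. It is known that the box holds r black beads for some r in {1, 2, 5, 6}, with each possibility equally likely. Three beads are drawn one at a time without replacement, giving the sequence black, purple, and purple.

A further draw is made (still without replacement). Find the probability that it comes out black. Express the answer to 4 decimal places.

For each hypothesis, P(data | H) works out to: P(data | r = 1) = (1/7)(6/6)(5/5) = 1/7; P(data | r = 2) = (2/7)(5/6)(4/5) = 4/21; P(data | r = 5) = (5/7)(2/6)(1/5) = 1/21; P(data | r = 6) = (6/7)(1/6)(0/5) = 0.
Multiplying each by its prior: 1/4 · 1/7 = 1/28, 1/4 · 4/21 = 1/21, 1/4 · 1/21 = 1/84, 1/4 · 0 = 0; with total 2/21.
The posterior is then P(r = 1 | data) = 3/8, P(r = 2 | data) = 1/2, P(r = 5 | data) = 1/8, P(r = 6 | data) = 0.
So P(black next | data) = Σ P(black next | H) P(H | data) = (0)(3/8) + (1/4)(1/2) + (1)(1/8) = 1/4.

0.2500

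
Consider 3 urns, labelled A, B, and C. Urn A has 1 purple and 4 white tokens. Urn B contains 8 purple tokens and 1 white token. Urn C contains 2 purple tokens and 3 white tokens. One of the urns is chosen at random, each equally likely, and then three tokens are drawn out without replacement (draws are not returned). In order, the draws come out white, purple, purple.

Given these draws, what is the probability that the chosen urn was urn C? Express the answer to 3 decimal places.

0.474

For each hypothesis, P(data | H) works out to: P(data | urn A) = (4/5)(1/4)(0/3) = 0; P(data | urn B) = (1/9)(8/8)(7/7) = 1/9; P(data | urn C) = (3/5)(2/4)(1/3) = 1/10.
The prior-weighted likelihoods are 1/3 · 0 = 0, 1/3 · 1/9 = 1/27, 1/3 · 1/10 = 1/30; these sum to 19/270.
So P(urn C | data) = (1/30) / (19/270) = 9/19.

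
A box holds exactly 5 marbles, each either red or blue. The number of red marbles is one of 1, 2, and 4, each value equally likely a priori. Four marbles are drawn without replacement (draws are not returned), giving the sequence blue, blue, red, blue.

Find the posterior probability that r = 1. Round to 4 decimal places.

0.6667

For each hypothesis, P(data | H) works out to: P(data | r = 1) = (4/5)(3/4)(1/3)(2/2) = 1/5; P(data | r = 2) = (3/5)(2/4)(2/3)(1/2) = 1/10; P(data | r = 4) = (1/5)(0/4) = 0.
The prior-weighted likelihoods are 1/3 · 1/5 = 1/15, 1/3 · 1/10 = 1/30, 1/3 · 0 = 0; with total 1/10.
By Bayes' rule, P(r = 1 | data) = (1/15) / (1/10) = 2/3.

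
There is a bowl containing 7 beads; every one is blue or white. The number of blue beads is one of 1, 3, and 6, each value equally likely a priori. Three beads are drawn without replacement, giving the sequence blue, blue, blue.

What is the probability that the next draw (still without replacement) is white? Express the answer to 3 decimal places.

The likelihood of the observed sequence under each hypothesis: P(data | r = 1) = (1/7)(0/6) = 0; P(data | r = 3) = (3/7)(2/6)(1/5) = 1/35; P(data | r = 6) = (6/7)(5/6)(4/5) = 4/7.
Multiplying each by its prior: 1/3 · 0 = 0, 1/3 · 1/35 = 1/105, 1/3 · 4/7 = 4/21; these sum to 1/5.
Normalising, the posterior is P(r = 1 | data) = 0, P(r = 3 | data) = 1/21, P(r = 6 | data) = 20/21.
Averaging over the posterior, P(white next | data) = (1)(1/21) + (1/4)(20/21) = 2/7.

0.286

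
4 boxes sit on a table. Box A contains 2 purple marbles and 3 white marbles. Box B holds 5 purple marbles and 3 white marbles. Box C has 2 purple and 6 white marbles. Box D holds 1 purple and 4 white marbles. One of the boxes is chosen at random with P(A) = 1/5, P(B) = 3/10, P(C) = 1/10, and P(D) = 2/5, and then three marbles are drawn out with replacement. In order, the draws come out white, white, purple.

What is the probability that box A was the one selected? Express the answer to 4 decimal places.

0.2391

Under each hypothesis, the probability of the observed sequence is: P(data | box A) = (3/5)(3/5)(2/5) = 0.144; P(data | box B) = (3/8)(3/8)(5/8) = 0.087891; P(data | box C) = (6/8)(6/8)(2/8) = 0.14062; P(data | box D) = (4/5)(4/5)(1/5) = 0.128.
Weighting by the prior gives 1/5 · 0.144 = 0.0288, 3/10 · 0.087891 = 0.026367, 1/10 · 0.14062 = 0.014063, 2/5 · 0.128 = 0.0512; these sum to 0.12043.
Hence P(box A | data) = (0.0288) / (0.12043) = 0.23914.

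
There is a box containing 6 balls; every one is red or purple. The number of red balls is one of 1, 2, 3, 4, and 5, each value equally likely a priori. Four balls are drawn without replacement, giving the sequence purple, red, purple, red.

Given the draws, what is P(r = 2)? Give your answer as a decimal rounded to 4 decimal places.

0.2857

Compute the likelihood of the observed sequence for each case: P(data | r = 1) = (5/6)(1/5)(4/4)(0/3) = 0; P(data | r = 2) = (4/6)(2/5)(3/4)(1/3) = 1/15; P(data | r = 3) = (3/6)(3/5)(2/4)(2/3) = 1/10; P(data | r = 4) = (2/6)(4/5)(1/4)(3/3) = 1/15; P(data | r = 5) = (1/6)(5/5)(0/4) = 0.
The prior-weighted likelihoods are 1/5 · 0 = 0, 1/5 · 1/15 = 1/75, 1/5 · 1/10 = 1/50, 1/5 · 1/15 = 1/75, 1/5 · 0 = 0; summing to 7/150.
By Bayes' rule, P(r = 2 | data) = (1/75) / (7/150) = 2/7.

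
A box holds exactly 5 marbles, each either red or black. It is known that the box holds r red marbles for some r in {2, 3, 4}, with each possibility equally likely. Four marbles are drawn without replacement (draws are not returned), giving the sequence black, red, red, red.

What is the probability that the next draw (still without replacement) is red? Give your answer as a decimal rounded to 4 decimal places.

0.6667

For each hypothesis, P(data | H) works out to: P(data | r = 2) = (3/5)(2/4)(1/3)(0/2) = 0; P(data | r = 3) = (2/5)(3/4)(2/3)(1/2) = 1/10; P(data | r = 4) = (1/5)(4/4)(3/3)(2/2) = 1/5.
Weighting by the prior gives 1/3 · 0 = 0, 1/3 · 1/10 = 1/30, 1/3 · 1/5 = 1/15; summing to 1/10.
The posterior is then P(r = 2 | data) = 0, P(r = 3 | data) = 1/3, P(r = 4 | data) = 2/3.
So P(red next | data) = Σ P(red next | H) P(H | data) = (0)(1/3) + (1)(2/3) = 2/3.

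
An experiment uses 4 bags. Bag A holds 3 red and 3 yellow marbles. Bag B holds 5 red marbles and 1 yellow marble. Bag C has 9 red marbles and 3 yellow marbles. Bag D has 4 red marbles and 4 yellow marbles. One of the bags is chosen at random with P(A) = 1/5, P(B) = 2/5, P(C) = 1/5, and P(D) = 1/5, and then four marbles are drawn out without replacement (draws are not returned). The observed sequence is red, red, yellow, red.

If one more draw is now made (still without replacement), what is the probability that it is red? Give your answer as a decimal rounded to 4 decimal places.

0.7804

Compute the likelihood of the observed sequence for each case: P(data | bag A) = (3/6)(2/5)(3/4)(1/3) = 0.05; P(data | bag B) = (5/6)(4/5)(1/4)(3/3) = 0.16667; P(data | bag C) = (9/12)(8/11)(3/10)(7/9) = 0.12727; P(data | bag D) = (4/8)(3/7)(4/6)(2/5) = 0.057143.
Multiplying each by its prior: 1/5 · 0.05 = 0.01, 2/5 · 0.16667 = 0.066667, 1/5 · 0.12727 = 0.025455, 1/5 · 0.057143 = 0.011429; with total 0.11355.
Dividing through by the total gives posterior P(bag A | data) = 0.088067, P(bag B | data) = 0.58711, P(bag C | data) = 0.22417, P(bag D | data) = 0.10065.
So P(red next | data) = Σ P(red next | H) P(H | data) = (0)(0.088067) + (1)(0.58711) + (3/4)(0.22417) + (1/4)(0.10065) = 0.7804.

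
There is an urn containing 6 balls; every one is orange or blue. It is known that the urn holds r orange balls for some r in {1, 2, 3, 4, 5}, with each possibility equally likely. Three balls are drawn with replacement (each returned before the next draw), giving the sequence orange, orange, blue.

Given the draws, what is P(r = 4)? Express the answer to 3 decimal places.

Under each hypothesis, the probability of the observed sequence is: P(data | r = 1) = (1/6)(1/6)(5/6) = 5/216; P(data | r = 2) = (2/6)(2/6)(4/6) = 2/27; P(data | r = 3) = (3/6)(3/6)(3/6) = 1/8; P(data | r = 4) = (4/6)(4/6)(2/6) = 4/27; P(data | r = 5) = (5/6)(5/6)(1/6) = 25/216.
The prior-weighted likelihoods are 1/5 · 5/216 = 1/216, 1/5 · 2/27 = 2/135, 1/5 · 1/8 = 1/40, 1/5 · 4/27 = 4/135, 1/5 · 25/216 = 5/216; summing to 7/72.
Therefore the posterior P(r = 4 | data) = (4/135) / (7/72) = 32/105.

0.305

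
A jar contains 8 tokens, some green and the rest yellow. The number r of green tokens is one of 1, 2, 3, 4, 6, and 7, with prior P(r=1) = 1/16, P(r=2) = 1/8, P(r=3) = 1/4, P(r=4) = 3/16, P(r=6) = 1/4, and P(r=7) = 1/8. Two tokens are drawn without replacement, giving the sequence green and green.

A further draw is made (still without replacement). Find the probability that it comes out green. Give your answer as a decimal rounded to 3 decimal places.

0.619

Under each hypothesis, the probability of the observed sequence is: P(data | r = 1) = (1/8)(0/7) = 0; P(data | r = 2) = (2/8)(1/7) = 1/28; P(data | r = 3) = (3/8)(2/7) = 3/28; P(data | r = 4) = (4/8)(3/7) = 3/14; P(data | r = 6) = (6/8)(5/7) = 15/28; P(data | r = 7) = (7/8)(6/7) = 3/4.
Multiplying each by its prior: 1/16 · 0 = 0, 1/8 · 1/28 = 1/224, 1/4 · 3/28 = 3/112, 3/16 · 3/14 = 9/224, 1/4 · 15/28 = 15/112, 1/8 · 3/4 = 3/32; with total 67/224.
Normalising, the posterior is P(r = 1 | data) = 0, P(r = 2 | data) = 1/67, P(r = 3 | data) = 6/67, P(r = 4 | data) = 9/67, P(r = 6 | data) = 30/67, P(r = 7 | data) = 21/67.
The predictive probability is P(green next | data) = (0)(1/67) + (1/6)(6/67) + (1/3)(9/67) + (2/3)(30/67) + (5/6)(21/67) = 83/134.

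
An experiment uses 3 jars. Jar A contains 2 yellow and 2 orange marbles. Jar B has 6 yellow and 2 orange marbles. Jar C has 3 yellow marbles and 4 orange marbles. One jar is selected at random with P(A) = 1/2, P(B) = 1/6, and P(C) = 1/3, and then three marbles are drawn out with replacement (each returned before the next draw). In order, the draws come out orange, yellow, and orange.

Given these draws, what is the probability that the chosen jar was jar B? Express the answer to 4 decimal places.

0.0668

Under each hypothesis, the probability of the observed sequence is: P(data | jar A) = (2/4)(2/4)(2/4) = 0.125; P(data | jar B) = (2/8)(6/8)(2/8) = 0.046875; P(data | jar C) = (4/7)(3/7)(4/7) = 0.13994.
The prior-weighted likelihoods are 1/2 · 0.125 = 0.0625, 1/6 · 0.046875 = 0.0078125, 1/3 · 0.13994 = 0.046647; with total 0.11696.
By Bayes' rule, P(jar B | data) = (0.0078125) / (0.11696) = 0.066796.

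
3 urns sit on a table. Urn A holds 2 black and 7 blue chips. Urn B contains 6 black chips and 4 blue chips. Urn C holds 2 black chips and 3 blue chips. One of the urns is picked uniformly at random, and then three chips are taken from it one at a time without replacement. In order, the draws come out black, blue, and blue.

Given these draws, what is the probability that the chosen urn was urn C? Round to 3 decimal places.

Compute the likelihood of the observed sequence for each case: P(data | urn A) = (2/9)(7/8)(6/7) = 1/6; P(data | urn B) = (6/10)(4/9)(3/8) = 1/10; P(data | urn C) = (2/5)(3/4)(2/3) = 1/5.
Weighting by the prior gives 1/3 · 1/6 = 1/18, 1/3 · 1/10 = 1/30, 1/3 · 1/5 = 1/15; with total 7/45.
So P(urn C | data) = (1/15) / (7/45) = 3/7.

0.429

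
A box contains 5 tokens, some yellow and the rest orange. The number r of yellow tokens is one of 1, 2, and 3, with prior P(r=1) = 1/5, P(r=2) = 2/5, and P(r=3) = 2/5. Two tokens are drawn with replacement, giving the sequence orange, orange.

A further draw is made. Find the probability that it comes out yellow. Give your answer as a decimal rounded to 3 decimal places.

0.362

Under each hypothesis, the probability of the observed sequence is: P(data | r = 1) = (4/5)(4/5) = 16/25; P(data | r = 2) = (3/5)(3/5) = 9/25; P(data | r = 3) = (2/5)(2/5) = 4/25.
Multiplying each by its prior: 1/5 · 16/25 = 16/125, 2/5 · 9/25 = 18/125, 2/5 · 4/25 = 8/125; with total 42/125.
Dividing through by the total gives posterior P(r = 1 | data) = 8/21, P(r = 2 | data) = 3/7, P(r = 3 | data) = 4/21.
Averaging over the posterior, P(yellow next | data) = (1/5)(8/21) + (2/5)(3/7) + (3/5)(4/21) = 38/105.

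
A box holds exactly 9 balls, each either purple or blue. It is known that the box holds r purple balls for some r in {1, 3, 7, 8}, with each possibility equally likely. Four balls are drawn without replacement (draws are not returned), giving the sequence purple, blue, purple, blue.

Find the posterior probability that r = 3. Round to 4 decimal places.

Compute the likelihood of the observed sequence for each case: P(data | r = 1) = (1/9)(8/8)(0/7) = 0; P(data | r = 3) = (3/9)(6/8)(2/7)(5/6) = 5/84; P(data | r = 7) = (7/9)(2/8)(6/7)(1/6) = 1/36; P(data | r = 8) = (8/9)(1/8)(7/7)(0/6) = 0.
The prior-weighted likelihoods are 1/4 · 0 = 0, 1/4 · 5/84 = 5/336, 1/4 · 1/36 = 1/144, 1/4 · 0 = 0; summing to 11/504.
Hence P(r = 3 | data) = (5/336) / (11/504) = 15/22.

0.6818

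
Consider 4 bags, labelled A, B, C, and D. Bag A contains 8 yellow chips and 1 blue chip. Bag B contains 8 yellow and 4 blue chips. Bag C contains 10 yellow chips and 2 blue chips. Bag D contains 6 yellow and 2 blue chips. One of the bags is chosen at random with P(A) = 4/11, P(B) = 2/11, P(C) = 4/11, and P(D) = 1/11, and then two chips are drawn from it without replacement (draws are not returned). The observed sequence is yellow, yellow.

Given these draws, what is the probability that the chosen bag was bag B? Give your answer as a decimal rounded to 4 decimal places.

0.1175

Compute the likelihood of the observed sequence for each case: P(data | bag A) = (8/9)(7/8) = 0.77778; P(data | bag B) = (8/12)(7/11) = 0.42424; P(data | bag C) = (10/12)(9/11) = 0.68182; P(data | bag D) = (6/8)(5/7) = 0.53571.
Weighting by the prior gives 4/11 · 0.77778 = 0.28283, 2/11 · 0.42424 = 0.077135, 4/11 · 0.68182 = 0.24793, 1/11 · 0.53571 = 0.048701; with total 0.6566.
Hence P(bag B | data) = (0.077135) / (0.6566) = 0.11748.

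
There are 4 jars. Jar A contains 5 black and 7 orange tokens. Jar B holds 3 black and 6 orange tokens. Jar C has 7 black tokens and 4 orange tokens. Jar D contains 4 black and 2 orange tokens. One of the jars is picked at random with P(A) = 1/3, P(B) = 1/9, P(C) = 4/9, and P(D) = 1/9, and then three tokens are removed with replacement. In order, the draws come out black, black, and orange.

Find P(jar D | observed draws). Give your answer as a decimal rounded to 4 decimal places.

0.1329

Compute the likelihood of the observed sequence for each case: P(data | jar A) = (5/12)(5/12)(7/12) = 0.10127; P(data | jar B) = (3/9)(3/9)(6/9) = 0.074074; P(data | jar C) = (7/11)(7/11)(4/11) = 0.14726; P(data | jar D) = (4/6)(4/6)(2/6) = 0.14815.
Weighting by the prior gives 1/3 · 0.10127 = 0.033758, 1/9 · 0.074074 = 0.0082305, 4/9 · 0.14726 = 0.065448, 1/9 · 0.14815 = 0.016461; summing to 0.1239.
By Bayes' rule, P(jar D | data) = (0.016461) / (0.1239) = 0.13286.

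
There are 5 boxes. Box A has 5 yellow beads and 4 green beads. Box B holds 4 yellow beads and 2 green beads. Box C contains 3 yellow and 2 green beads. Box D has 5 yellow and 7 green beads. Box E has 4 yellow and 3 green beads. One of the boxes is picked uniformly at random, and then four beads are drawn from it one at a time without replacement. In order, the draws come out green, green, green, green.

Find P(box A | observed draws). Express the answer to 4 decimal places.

Compute the likelihood of the observed sequence for each case: P(data | box A) = (4/9)(3/8)(2/7)(1/6) = 0.0079365; P(data | box B) = (2/6)(1/5)(0/4) = 0; P(data | box C) = (2/5)(1/4)(0/3) = 0; P(data | box D) = (7/12)(6/11)(5/10)(4/9) = 0.070707; P(data | box E) = (3/7)(2/6)(1/5)(0/4) = 0.
Multiplying each by its prior: 1/5 · 0.0079365 = 0.0015873, 1/5 · 0 = 0, 1/5 · 0 = 0, 1/5 · 0.070707 = 0.014141, 1/5 · 0 = 0; with total 0.015729.
By Bayes' rule, P(box A | data) = (0.0015873) / (0.015729) = 0.10092.

0.1009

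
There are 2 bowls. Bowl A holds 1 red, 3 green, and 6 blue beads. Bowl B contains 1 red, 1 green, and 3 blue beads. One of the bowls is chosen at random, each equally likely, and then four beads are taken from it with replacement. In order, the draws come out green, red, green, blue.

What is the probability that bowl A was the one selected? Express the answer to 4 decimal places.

0.5294

Compute the likelihood of the observed sequence for each case: P(data | bowl A) = (3/10)(1/10)(3/10)(6/10) = 0.0054; P(data | bowl B) = (1/5)(1/5)(1/5)(3/5) = 0.0048.
Weighting by the prior gives 1/2 · 0.0054 = 0.0027, 1/2 · 0.0048 = 0.0024; with total 0.0051.
So P(bowl A | data) = (0.0027) / (0.0051) = 0.52941.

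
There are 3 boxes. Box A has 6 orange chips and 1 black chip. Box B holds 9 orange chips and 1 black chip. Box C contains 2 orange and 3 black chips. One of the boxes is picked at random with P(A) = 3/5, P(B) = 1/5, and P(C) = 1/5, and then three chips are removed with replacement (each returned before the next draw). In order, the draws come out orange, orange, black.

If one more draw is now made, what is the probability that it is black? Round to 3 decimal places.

For each hypothesis, P(data | H) works out to: P(data | box A) = (6/7)(6/7)(1/7) = 0.10496; P(data | box B) = (9/10)(9/10)(1/10) = 0.081; P(data | box C) = (2/5)(2/5)(3/5) = 0.096.
Weighting by the prior gives 3/5 · 0.10496 = 0.062974, 1/5 · 0.081 = 0.0162, 1/5 · 0.096 = 0.0192; summing to 0.098374.
Normalising, the posterior is P(box A | data) = 0.64015, P(box B | data) = 0.16468, P(box C | data) = 0.19517.
So P(black next | data) = Σ P(black next | H) P(H | data) = (1/7)(0.64015) + (1/10)(0.16468) + (3/5)(0.19517) = 0.22502.

0.225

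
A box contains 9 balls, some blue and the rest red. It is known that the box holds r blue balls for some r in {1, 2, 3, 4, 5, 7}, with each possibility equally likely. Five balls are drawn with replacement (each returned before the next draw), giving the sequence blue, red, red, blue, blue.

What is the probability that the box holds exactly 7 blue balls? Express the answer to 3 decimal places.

0.214

The likelihood of the observed sequence under each hypothesis: P(data | r = 1) = (1/9)(8/9)(8/9)(1/9)(1/9) = 0.0010838; P(data | r = 2) = (2/9)(7/9)(7/9)(2/9)(2/9) = 0.0066386; P(data | r = 3) = (3/9)(6/9)(6/9)(3/9)(3/9) = 0.016461; P(data | r = 4) = (4/9)(5/9)(5/9)(4/9)(4/9) = 0.027096; P(data | r = 5) = (5/9)(4/9)(4/9)(5/9)(5/9) = 0.03387; P(data | r = 7) = (7/9)(2/9)(2/9)(7/9)(7/9) = 0.023235.
The prior-weighted likelihoods are 1/6 · 0.0010838 = 0.00018064, 1/6 · 0.0066386 = 0.0011064, 1/6 · 0.016461 = 0.0027435, 1/6 · 0.027096 = 0.004516, 1/6 · 0.03387 = 0.005645, 1/6 · 0.023235 = 0.0038725; with total 0.018064.
By Bayes' rule, P(r = 7 | data) = (0.0038725) / (0.018064) = 0.21438.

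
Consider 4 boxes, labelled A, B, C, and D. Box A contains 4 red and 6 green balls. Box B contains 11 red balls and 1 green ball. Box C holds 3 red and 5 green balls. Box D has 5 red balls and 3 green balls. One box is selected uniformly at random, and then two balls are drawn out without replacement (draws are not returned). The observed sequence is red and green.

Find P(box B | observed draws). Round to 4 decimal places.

For each hypothesis, P(data | H) works out to: P(data | box A) = (4/10)(6/9) = 4/15; P(data | box B) = (11/12)(1/11) = 1/12; P(data | box C) = (3/8)(5/7) = 15/56; P(data | box D) = (5/8)(3/7) = 15/56.
The prior-weighted likelihoods are 1/4 · 4/15 = 1/15, 1/4 · 1/12 = 1/48, 1/4 · 15/56 = 15/224, 1/4 · 15/56 = 15/224; these sum to 31/140.
By Bayes' rule, P(box B | data) = (1/48) / (31/140) = 35/372.

0.0941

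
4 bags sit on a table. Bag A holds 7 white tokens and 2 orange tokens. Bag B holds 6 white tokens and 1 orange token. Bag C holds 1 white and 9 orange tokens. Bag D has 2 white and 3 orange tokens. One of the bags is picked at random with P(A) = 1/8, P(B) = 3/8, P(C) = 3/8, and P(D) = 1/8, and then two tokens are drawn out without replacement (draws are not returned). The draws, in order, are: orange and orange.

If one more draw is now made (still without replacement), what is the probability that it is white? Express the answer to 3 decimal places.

0.193

Under each hypothesis, the probability of the observed sequence is: P(data | bag A) = (2/9)(1/8) = 0.027778; P(data | bag B) = (1/7)(0/6) = 0; P(data | bag C) = (9/10)(8/9) = 0.8; P(data | bag D) = (3/5)(2/4) = 0.3.
The prior-weighted likelihoods are 1/8 · 0.027778 = 0.0034722, 3/8 · 0 = 0, 3/8 · 0.8 = 0.3, 1/8 · 0.3 = 0.0375; summing to 0.34097.
Normalising, the posterior is P(bag A | data) = 0.010183, P(bag B | data) = 0, P(bag C | data) = 0.87984, P(bag D | data) = 0.10998.
So P(white next | data) = Σ P(white next | H) P(H | data) = (1)(0.010183) + (1/8)(0.87984) + (2/3)(0.10998) = 0.19348.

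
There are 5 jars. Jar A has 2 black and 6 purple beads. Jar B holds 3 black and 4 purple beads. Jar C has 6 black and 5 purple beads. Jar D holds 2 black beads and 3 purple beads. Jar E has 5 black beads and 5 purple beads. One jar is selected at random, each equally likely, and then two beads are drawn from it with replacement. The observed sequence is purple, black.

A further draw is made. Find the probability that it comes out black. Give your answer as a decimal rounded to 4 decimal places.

Under each hypothesis, the probability of the observed sequence is: P(data | jar A) = (6/8)(2/8) = 0.1875; P(data | jar B) = (4/7)(3/7) = 0.2449; P(data | jar C) = (5/11)(6/11) = 0.24793; P(data | jar D) = (3/5)(2/5) = 0.24; P(data | jar E) = (5/10)(5/10) = 0.25.
The prior-weighted likelihoods are 1/5 · 0.1875 = 0.0375, 1/5 · 0.2449 = 0.04898, 1/5 · 0.24793 = 0.049587, 1/5 · 0.24 = 0.048, 1/5 · 0.25 = 0.05; with total 0.23407.
Dividing through by the total gives posterior P(jar A | data) = 0.16021, P(jar B | data) = 0.20926, P(jar C | data) = 0.21185, P(jar D | data) = 0.20507, P(jar E | data) = 0.21361.
So P(black next | data) = Σ P(black next | H) P(H | data) = (1/4)(0.16021) + (3/7)(0.20926) + (6/11)(0.21185) + (2/5)(0.20507) + (1/2)(0.21361) = 0.43412.

0.4341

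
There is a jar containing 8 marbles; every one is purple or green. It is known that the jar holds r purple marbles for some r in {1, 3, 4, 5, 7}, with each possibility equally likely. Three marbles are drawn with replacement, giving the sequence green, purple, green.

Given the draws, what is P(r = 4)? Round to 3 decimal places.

0.267

For each hypothesis, P(data | H) works out to: P(data | r = 1) = (7/8)(1/8)(7/8) = 0.095703; P(data | r = 3) = (5/8)(3/8)(5/8) = 0.14648; P(data | r = 4) = (4/8)(4/8)(4/8) = 0.125; P(data | r = 5) = (3/8)(5/8)(3/8) = 0.087891; P(data | r = 7) = (1/8)(7/8)(1/8) = 0.013672.
Multiplying each by its prior: 1/5 · 0.095703 = 0.019141, 1/5 · 0.14648 = 0.029297, 1/5 · 0.125 = 0.025, 1/5 · 0.087891 = 0.017578, 1/5 · 0.013672 = 0.0027344; these sum to 0.09375.
Therefore the posterior P(r = 4 | data) = (0.025) / (0.09375) = 0.26667.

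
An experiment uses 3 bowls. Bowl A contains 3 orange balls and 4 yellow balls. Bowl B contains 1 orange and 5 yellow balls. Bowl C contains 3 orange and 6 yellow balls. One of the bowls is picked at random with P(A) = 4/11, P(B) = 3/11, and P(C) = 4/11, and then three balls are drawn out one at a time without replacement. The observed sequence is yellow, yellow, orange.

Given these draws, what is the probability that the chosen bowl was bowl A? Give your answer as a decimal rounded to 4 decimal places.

The likelihood of the observed sequence under each hypothesis: P(data | bowl A) = (4/7)(3/6)(3/5) = 6/35; P(data | bowl B) = (5/6)(4/5)(1/4) = 1/6; P(data | bowl C) = (6/9)(5/8)(3/7) = 5/28.
Multiplying each by its prior: 4/11 · 6/35 = 24/385, 3/11 · 1/6 = 1/22, 4/11 · 5/28 = 5/77; these sum to 19/110.
So P(bowl A | data) = (24/385) / (19/110) = 48/133.

0.3609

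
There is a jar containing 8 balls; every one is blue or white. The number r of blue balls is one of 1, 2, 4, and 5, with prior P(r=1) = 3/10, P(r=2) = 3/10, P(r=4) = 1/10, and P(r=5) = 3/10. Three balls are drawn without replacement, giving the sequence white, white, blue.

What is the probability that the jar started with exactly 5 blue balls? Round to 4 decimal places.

0.2027

For each hypothesis, P(data | H) works out to: P(data | r = 1) = (7/8)(6/7)(1/6) = 1/8; P(data | r = 2) = (6/8)(5/7)(2/6) = 5/28; P(data | r = 4) = (4/8)(3/7)(4/6) = 1/7; P(data | r = 5) = (3/8)(2/7)(5/6) = 5/56.
The prior-weighted likelihoods are 3/10 · 1/8 = 3/80, 3/10 · 5/28 = 3/56, 1/10 · 1/7 = 1/70, 3/10 · 5/56 = 3/112; these sum to 37/280.
Therefore the posterior P(r = 5 | data) = (3/112) / (37/280) = 15/74.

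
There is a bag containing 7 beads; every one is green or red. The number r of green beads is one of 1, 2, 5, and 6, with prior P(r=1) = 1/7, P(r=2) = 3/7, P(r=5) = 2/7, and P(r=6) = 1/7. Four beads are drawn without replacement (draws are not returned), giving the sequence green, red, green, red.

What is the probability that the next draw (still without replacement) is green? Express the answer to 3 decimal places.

0.400

The likelihood of the observed sequence under each hypothesis: P(data | r = 1) = (1/7)(6/6)(0/5) = 0; P(data | r = 2) = (2/7)(5/6)(1/5)(4/4) = 1/21; P(data | r = 5) = (5/7)(2/6)(4/5)(1/4) = 1/21; P(data | r = 6) = (6/7)(1/6)(5/5)(0/4) = 0.
Multiplying each by its prior: 1/7 · 0 = 0, 3/7 · 1/21 = 1/49, 2/7 · 1/21 = 2/147, 1/7 · 0 = 0; summing to 5/147.
Dividing through by the total gives posterior P(r = 1 | data) = 0, P(r = 2 | data) = 3/5, P(r = 5 | data) = 2/5, P(r = 6 | data) = 0.
Averaging over the posterior, P(green next | data) = (0)(3/5) + (1)(2/5) = 2/5.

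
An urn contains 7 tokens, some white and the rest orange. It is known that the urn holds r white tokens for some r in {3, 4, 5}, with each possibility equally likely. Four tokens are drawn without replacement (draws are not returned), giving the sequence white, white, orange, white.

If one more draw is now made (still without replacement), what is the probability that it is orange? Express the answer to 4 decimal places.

Compute the likelihood of the observed sequence for each case: P(data | r = 3) = (3/7)(2/6)(4/5)(1/4) = 1/35; P(data | r = 4) = (4/7)(3/6)(3/5)(2/4) = 3/35; P(data | r = 5) = (5/7)(4/6)(2/5)(3/4) = 1/7.
Multiplying each by its prior: 1/3 · 1/35 = 1/105, 1/3 · 3/35 = 1/35, 1/3 · 1/7 = 1/21; these sum to 3/35.
Normalising, the posterior is P(r = 3 | data) = 1/9, P(r = 4 | data) = 1/3, P(r = 5 | data) = 5/9.
The predictive probability is P(orange next | data) = (1)(1/9) + (2/3)(1/3) + (1/3)(5/9) = 14/27.

0.5185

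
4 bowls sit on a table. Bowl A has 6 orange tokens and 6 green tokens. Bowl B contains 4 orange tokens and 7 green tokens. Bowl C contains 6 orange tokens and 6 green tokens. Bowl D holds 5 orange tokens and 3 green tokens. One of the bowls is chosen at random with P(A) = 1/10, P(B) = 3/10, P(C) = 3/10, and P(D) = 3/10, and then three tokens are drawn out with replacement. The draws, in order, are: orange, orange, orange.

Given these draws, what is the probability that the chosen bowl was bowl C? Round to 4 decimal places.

Under each hypothesis, the probability of the observed sequence is: P(data | bowl A) = (6/12)(6/12)(6/12) = 0.125; P(data | bowl B) = (4/11)(4/11)(4/11) = 0.048084; P(data | bowl C) = (6/12)(6/12)(6/12) = 0.125; P(data | bowl D) = (5/8)(5/8)(5/8) = 0.24414.
Multiplying each by its prior: 1/10 · 0.125 = 0.0125, 3/10 · 0.048084 = 0.014425, 3/10 · 0.125 = 0.0375, 3/10 · 0.24414 = 0.073242; summing to 0.13767.
So P(bowl C | data) = (0.0375) / (0.13767) = 0.2724.

0.2724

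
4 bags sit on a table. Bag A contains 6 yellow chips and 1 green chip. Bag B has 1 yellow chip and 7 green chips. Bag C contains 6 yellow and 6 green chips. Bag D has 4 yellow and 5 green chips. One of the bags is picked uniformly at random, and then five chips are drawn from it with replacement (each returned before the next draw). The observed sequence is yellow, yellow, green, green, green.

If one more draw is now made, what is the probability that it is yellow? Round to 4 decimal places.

The likelihood of the observed sequence under each hypothesis: P(data | bag A) = (6/7)(6/7)(1/7)(1/7)(1/7) = 0.002142; P(data | bag B) = (1/8)(1/8)(7/8)(7/8)(7/8) = 0.010468; P(data | bag C) = (6/12)(6/12)(6/12)(6/12)(6/12) = 0.03125; P(data | bag D) = (4/9)(4/9)(5/9)(5/9)(5/9) = 0.03387.
Multiplying each by its prior: 1/4 · 0.002142 = 0.00053549, 1/4 · 0.010468 = 0.0026169, 1/4 · 0.03125 = 0.0078125, 1/4 · 0.03387 = 0.0084675; summing to 0.019432.
Dividing through by the total gives posterior P(bag A | data) = 0.027557, P(bag B | data) = 0.13467, P(bag C | data) = 0.40203, P(bag D | data) = 0.43574.
Averaging over the posterior, P(yellow next | data) = (6/7)(0.027557) + (1/8)(0.13467) + (1/2)(0.40203) + (4/9)(0.43574) = 0.43513.

0.4351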